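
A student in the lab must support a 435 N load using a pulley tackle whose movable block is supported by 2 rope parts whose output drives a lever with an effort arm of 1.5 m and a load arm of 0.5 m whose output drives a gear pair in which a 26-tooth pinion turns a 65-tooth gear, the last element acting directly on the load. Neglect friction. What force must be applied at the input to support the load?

29 N

Block-and-tackle MA = number of supporting rope parts = 2.
Lever MA = effort arm / load arm = 1.5/0.5 = 3.
Gear pair MA = 65/26 = 2.5.
Combined ideal MA = 2 × 3 × 2.5 = 15.
Effort = load / MA = 435 / 15 = 29 N.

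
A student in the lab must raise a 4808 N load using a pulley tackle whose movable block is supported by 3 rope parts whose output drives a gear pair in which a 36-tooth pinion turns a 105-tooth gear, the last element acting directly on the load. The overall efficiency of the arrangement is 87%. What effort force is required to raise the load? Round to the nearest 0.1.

Block-and-tackle MA = number of supporting rope parts = 3.
Gear pair MA = 105/36 = 2.9167.
Combined ideal MA = 3 × 2.9167 = 8.75.
Actual MA = 8.75 × 0.87 = 7.6125.
Effort = load / actual MA = 4808 / 7.6125 = 631.59 N.

631.6 N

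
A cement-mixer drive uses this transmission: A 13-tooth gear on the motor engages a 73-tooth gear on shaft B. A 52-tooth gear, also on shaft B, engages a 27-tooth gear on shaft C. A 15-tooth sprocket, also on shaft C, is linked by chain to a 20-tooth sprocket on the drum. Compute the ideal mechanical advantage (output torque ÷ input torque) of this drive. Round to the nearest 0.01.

Each stage contributes driven/driver: gear mesh 73/13 = 5.6154, gear mesh 27/52 = 0.51923, chain 20/15 = 1.3333.
Overall: 5.6154 × 0.51923 × 1.3333 = 3.8876.

3.89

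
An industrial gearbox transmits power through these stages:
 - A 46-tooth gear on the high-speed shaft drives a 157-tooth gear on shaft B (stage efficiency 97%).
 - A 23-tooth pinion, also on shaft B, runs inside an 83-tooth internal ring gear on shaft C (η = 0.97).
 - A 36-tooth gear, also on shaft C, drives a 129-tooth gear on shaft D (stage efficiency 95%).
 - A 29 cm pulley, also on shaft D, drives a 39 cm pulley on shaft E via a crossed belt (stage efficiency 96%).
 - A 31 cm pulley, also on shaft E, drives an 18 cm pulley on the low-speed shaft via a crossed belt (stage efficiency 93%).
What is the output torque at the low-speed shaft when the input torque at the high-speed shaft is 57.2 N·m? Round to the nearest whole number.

1573 N·m

Gear mesh: ratio = 157/46 = 3.413; torque at shaft B = 57.2 × 3.413 × 0.97 = 189.37 N·m.
Internal gear: ratio = 83/23 = 3.6087; torque at shaft C = 189.37 × 3.6087 × 0.97 = 662.87 N·m.
Gear mesh: ratio = 129/36 = 3.5833; torque at shaft D = 662.87 × 3.5833 × 0.95 = 2256.5 N·m.
Belt: ratio = 39/29 = 1.3448; torque at shaft E = 2256.5 × 1.3448 × 0.96 = 2913.3 N·m.
Belt: ratio = 18/31 = 0.58065; torque at the low-speed shaft = 2913.3 × 0.58065 × 0.93 = 1573.2 N·m.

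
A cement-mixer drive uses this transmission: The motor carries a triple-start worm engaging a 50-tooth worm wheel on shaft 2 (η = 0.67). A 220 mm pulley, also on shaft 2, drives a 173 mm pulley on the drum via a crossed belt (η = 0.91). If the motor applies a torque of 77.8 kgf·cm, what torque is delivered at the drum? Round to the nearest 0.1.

621.7 kgf·cm

Worm: ratio = 50/3 = 16.667; torque at shaft 2 = 77.8 × 16.667 × 0.67 = 868.77 kgf·cm.
Belt: ratio = 173/220 = 0.78636; torque at the drum = 868.77 × 0.78636 × 0.91 = 621.68 kgf·cm.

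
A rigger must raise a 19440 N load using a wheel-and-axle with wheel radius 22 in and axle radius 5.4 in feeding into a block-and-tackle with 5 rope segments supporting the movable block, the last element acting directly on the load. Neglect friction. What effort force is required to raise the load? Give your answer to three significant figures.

954 N

Wheel-and-axle MA = R/r = 22/5.4 = 4.0741.
Block-and-tackle MA = number of supporting rope parts = 5.
Combined ideal MA = 4.0741 × 5 = 20.37.
Effort = load / MA = 19440 / 20.37 = 954.33 N.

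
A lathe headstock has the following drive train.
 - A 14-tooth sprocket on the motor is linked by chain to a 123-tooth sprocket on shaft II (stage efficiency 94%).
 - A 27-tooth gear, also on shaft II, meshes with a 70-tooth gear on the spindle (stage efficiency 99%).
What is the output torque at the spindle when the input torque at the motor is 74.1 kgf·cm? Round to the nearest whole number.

1571 kgf·cm

After the chain (123/14): 74.1 × 8.7857 × 0.94 = 611.96 kgf·cm
After the gear mesh (70/27): 611.96 × 2.5926 × 0.99 = 1570.7 kgf·cm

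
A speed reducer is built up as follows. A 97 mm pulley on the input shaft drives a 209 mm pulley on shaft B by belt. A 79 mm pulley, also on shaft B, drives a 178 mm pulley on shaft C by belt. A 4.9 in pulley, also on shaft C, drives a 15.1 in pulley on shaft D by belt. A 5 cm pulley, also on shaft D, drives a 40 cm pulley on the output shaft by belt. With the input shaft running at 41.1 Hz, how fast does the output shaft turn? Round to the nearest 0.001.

the input shaft → shaft B (belt, 209/97): 41.1 ÷ 2.1546 = 19.075 Hz
shaft B → shaft C (belt, 178/79): 19.075 ÷ 2.2532 = 8.4659 Hz
shaft C → shaft D (belt, 15.1/4.9): 8.4659 ÷ 3.0816 = 2.7472 Hz
shaft D → the output shaft (belt, 40/5): 2.7472 ÷ 8 = 0.3434 Hz

0.343 Hz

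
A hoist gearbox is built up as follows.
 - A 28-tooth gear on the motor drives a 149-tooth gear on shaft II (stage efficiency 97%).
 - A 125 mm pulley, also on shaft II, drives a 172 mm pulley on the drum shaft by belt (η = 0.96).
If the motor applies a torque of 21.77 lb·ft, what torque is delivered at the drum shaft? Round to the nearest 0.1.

148.4 lb·ft

After the gear mesh (149/28): 21.77 × 5.3214 × 0.97 = 112.37 lb·ft
After the belt (172/125): 112.37 × 1.376 × 0.96 = 148.44 lb·ft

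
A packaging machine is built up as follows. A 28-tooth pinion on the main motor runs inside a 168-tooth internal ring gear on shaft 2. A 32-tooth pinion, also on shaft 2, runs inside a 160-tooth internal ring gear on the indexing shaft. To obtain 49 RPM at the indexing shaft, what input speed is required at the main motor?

Overall ratio R = 6 × 5 = 30.
Required input speed = output speed × R = 49 × 30 = 1470 RPM.

1470 RPM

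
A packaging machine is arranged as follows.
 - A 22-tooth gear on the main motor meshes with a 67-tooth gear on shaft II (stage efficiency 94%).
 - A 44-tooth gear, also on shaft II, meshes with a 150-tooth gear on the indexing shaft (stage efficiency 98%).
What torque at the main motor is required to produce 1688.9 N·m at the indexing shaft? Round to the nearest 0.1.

Overall ratio R = 3.0455 × 3.4091 = 10.382; overall efficiency η = 0.94 × 0.98 = 0.9212.
Input torque = output torque / (R × η) = 1688.9 / (10.382 × 0.9212) = 176.59 N·m.

176.6 N·m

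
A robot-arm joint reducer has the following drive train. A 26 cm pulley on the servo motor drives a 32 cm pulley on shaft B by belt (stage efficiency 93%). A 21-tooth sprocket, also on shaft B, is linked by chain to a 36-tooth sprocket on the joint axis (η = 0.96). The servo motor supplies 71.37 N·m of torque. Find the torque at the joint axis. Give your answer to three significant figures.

Belt: ratio = 32/26 = 1.2308; torque at shaft B = 71.37 × 1.2308 × 0.93 = 81.691 N·m.
Chain: ratio = 36/21 = 1.7143; torque at the joint axis = 81.691 × 1.7143 × 0.96 = 134.44 N·m.

134 N·m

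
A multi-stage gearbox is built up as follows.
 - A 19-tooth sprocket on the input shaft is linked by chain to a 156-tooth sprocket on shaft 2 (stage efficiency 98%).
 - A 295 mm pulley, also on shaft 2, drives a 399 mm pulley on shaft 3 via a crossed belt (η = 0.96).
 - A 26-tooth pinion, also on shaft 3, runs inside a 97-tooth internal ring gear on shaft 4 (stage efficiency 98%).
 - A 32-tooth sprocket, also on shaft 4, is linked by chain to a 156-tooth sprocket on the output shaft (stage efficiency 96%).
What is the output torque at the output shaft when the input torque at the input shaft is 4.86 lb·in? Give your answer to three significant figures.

chain 156/19 = 8.2105 → τ = 4.86·8.2105·0.98 = 39.105 lb·in
belt 399/295 = 1.3525 → τ = 39.105·1.3525·0.96 = 50.776 lb·in
internal gear 97/26 = 3.7308 → τ = 50.776·3.7308·0.98 = 185.64 lb·in
chain 156/32 = 4.875 → τ = 185.64·4.875·0.96 = 868.81 lb·in

869 lb·in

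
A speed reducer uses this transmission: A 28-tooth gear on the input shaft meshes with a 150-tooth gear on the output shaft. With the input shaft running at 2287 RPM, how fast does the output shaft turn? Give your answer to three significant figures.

427 RPM

gear mesh 150/28 = 5.3571 → 2287/5.3571 = 426.91 RPM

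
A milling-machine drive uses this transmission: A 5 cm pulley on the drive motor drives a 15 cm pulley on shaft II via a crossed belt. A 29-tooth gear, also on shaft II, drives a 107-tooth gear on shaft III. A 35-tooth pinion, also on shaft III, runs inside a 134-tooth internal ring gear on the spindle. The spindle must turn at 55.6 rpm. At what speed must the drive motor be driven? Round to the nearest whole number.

Overall ratio R = 3 × 3.6897 × 3.8286 = 42.378.
Required input speed = output speed × R = 55.6 × 42.378 = 2356.2 rpm.

2356 rpm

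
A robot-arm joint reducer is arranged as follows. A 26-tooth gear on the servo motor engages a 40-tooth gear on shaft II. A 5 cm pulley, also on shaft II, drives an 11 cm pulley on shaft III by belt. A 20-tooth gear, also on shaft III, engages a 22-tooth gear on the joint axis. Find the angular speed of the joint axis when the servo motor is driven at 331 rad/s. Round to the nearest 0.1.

Gear mesh: ratio = 40/26 = 1.5385, so shaft II turns at 331 / 1.5385 = 215.15 rad/s.
Belt: ratio = 11/5 = 2.2, so shaft III turns at 215.15 / 2.2 = 97.795 rad/s.
Gear mesh: ratio = 22/20 = 1.1, so the joint axis turns at 97.795 / 1.1 = 88.905 rad/s.

88.9 rad/s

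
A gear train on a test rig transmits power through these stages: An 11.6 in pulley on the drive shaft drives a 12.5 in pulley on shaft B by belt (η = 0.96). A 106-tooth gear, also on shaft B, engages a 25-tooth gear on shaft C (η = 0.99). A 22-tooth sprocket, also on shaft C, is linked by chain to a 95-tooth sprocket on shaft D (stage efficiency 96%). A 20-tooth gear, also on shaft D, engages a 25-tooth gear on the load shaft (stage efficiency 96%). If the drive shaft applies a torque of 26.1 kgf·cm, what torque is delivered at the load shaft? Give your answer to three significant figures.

31.4 kgf·cm

After the belt (12.5/11.6): 26.1 × 1.0776 × 0.96 = 27 kgf·cm
After the gear mesh (25/106): 27 × 0.23585 × 0.99 = 6.3042 kgf·cm
After the chain (95/22): 6.3042 × 4.3182 × 0.96 = 26.134 kgf·cm
After the gear mesh (25/20): 26.134 × 1.25 × 0.96 = 31.361 kgf·cm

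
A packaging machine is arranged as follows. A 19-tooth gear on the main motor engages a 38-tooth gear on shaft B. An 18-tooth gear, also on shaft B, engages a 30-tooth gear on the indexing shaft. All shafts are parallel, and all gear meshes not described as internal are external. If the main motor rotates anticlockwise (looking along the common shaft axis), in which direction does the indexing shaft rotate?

the main motor → shaft B: external mesh, 1 reversal → CW.
shaft B → the indexing shaft: external mesh, 1 reversal → CCW.
2 reversals in total — an even number — so the indexing shaft turns the same way as the main motor.

anticlockwise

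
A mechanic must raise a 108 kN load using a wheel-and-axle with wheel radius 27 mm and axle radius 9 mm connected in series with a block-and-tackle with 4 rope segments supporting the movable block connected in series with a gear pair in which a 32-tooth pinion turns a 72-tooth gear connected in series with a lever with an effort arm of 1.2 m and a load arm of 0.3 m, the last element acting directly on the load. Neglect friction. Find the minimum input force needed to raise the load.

1 kN

Wheel-and-axle MA = R/r = 27/9 = 3.
Block-and-tackle MA = number of supporting rope parts = 4.
Gear pair MA = 72/32 = 2.25.
Lever MA = effort arm / load arm = 1.2/0.3 = 4.
Combined ideal MA = 3 × 4 × 2.25 × 4 = 108.
Effort = load / MA = 108 / 108 = 1 kN.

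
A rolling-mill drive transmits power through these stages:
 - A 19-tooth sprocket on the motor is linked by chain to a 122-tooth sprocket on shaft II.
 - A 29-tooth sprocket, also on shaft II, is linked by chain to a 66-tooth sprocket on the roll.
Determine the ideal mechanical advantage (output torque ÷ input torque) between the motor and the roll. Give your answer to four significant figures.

14.61

Each stage contributes driven/driver: chain 122/19 = 6.4211, chain 66/29 = 2.2759.
Overall: 6.4211 × 2.2759 = 14.613.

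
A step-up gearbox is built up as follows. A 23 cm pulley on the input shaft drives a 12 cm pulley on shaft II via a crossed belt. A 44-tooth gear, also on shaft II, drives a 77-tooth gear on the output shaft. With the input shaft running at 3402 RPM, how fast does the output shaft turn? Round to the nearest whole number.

3726 RPM

Belt: ratio = 12/23 = 0.52174, so shaft II turns at 3402 / 0.52174 = 6520.5 RPM.
Gear mesh: ratio = 77/44 = 1.75, so the output shaft turns at 6520.5 / 1.75 = 3726 RPM.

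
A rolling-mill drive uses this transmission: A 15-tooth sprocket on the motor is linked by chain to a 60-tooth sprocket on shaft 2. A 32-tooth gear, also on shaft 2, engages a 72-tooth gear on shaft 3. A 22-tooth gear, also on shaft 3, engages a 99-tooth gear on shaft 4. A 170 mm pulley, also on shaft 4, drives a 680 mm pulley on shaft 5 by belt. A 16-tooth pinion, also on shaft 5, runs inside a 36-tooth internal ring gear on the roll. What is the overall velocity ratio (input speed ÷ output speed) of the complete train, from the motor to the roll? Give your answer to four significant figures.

364.5

Each stage contributes driven/driver: chain 60/15 = 4, gear mesh 72/32 = 2.25, gear mesh 99/22 = 4.5, belt 680/170 = 4, internal gear 36/16 = 2.25.
Overall: 4 × 2.25 × 4.5 × 4 × 2.25 = 364.5.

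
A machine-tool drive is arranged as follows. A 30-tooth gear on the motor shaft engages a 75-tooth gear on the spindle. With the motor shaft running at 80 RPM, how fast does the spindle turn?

32 RPM

Gear mesh: ratio = 75/30 = 2.5, so the spindle turns at 80 / 2.5 = 32 RPM.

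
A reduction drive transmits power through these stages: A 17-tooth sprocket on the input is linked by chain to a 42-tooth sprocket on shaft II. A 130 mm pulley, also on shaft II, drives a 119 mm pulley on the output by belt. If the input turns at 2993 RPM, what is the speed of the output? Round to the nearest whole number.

chain 42/17 = 2.4706 → 2993/2.4706 = 1211.5 RPM
belt 119/130 = 0.91538 → 1211.5/0.91538 = 1323.4 RPM

1323 RPM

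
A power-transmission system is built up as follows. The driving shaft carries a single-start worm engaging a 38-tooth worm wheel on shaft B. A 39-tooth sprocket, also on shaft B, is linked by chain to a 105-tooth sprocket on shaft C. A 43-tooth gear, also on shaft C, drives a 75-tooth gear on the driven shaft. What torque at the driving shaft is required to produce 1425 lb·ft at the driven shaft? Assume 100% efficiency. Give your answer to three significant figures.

Overall ratio R = 38 × 2.6923 × 1.7442 = 178.44.
Input torque = output torque / R = 1425 / 178.44 = 7.9857 lb·ft.

7.99 lb·ft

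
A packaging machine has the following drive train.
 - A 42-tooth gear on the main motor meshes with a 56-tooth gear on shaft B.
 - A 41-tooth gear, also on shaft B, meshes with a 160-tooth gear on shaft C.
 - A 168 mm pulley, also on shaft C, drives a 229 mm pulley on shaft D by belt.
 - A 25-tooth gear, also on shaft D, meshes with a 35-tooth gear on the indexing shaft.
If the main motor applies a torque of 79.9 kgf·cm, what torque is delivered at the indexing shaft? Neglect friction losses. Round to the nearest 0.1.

793.4 kgf·cm

After the gear mesh (56/42): 79.9 × 1.3333 = 106.53 kgf·cm
After the gear mesh (160/41): 106.53 × 3.9024 = 415.74 kgf·cm
After the belt (229/168): 415.74 × 1.3631 = 566.69 kgf·cm
After the gear mesh (35/25): 566.69 × 1.4 = 793.37 kgf·cm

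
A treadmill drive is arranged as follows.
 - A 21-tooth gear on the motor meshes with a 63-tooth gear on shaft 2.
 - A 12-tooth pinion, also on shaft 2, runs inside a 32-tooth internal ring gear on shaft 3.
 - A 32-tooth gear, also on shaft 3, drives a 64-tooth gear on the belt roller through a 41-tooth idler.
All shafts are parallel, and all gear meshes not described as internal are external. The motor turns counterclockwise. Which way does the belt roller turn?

clockwise

the motor → shaft 2: external mesh, 1 reversal → CW.
shaft 2 → shaft 3: internal mesh, same direction → CW.
shaft 3 → the belt roller: driver → idler → driven is 2 external meshes, 2 reversals → CW.
3 reversals in total — an odd number — so the belt roller turns opposite to the motor.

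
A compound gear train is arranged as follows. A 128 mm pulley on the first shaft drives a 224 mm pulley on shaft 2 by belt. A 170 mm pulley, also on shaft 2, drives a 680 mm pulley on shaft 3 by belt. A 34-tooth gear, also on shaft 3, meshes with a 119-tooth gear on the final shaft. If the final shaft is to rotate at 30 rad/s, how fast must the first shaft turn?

735 rad/s

Overall ratio R = 1.75 × 4 × 3.5 = 24.5.
Required input speed = output speed × R = 30 × 24.5 = 735 rad/s.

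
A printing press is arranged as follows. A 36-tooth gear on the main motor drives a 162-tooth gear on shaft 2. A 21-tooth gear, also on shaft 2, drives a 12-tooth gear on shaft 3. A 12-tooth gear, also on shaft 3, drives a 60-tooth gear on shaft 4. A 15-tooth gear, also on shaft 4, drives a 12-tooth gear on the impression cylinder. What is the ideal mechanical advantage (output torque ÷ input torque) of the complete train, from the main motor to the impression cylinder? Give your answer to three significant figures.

10.3

Each stage contributes driven/driver: gear mesh 162/36 = 4.5, gear mesh 12/21 = 0.57143, gear mesh 60/12 = 5, gear mesh 12/15 = 0.8.
Overall: 4.5 × 0.57143 × 5 × 0.8 = 10.286.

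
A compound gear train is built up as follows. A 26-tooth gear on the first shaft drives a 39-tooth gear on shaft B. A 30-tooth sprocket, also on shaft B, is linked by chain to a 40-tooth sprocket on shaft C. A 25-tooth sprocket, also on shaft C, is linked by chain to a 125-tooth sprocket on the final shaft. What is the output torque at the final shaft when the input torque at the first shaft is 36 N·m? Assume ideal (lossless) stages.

After the gear mesh (39/26): 36 × 1.5 = 54 N·m
After the chain (40/30): 54 × 1.3333 = 72 N·m
After the chain (125/25): 72 × 5 = 360 N·m

360 N·m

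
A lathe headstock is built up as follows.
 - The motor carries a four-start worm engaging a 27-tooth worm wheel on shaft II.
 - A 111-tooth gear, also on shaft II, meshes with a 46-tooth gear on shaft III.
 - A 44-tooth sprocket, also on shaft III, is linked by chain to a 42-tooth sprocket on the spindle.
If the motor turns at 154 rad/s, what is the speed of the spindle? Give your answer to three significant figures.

Worm: ratio = 27/4 = 6.75, so shaft II turns at 154 / 6.75 = 22.815 rad/s.
Gear mesh: ratio = 46/111 = 0.41441, so shaft III turns at 22.815 / 0.41441 = 55.053 rad/s.
Chain: ratio = 42/44 = 0.95455, so the spindle turns at 55.053 / 0.95455 = 57.675 rad/s.

57.7 rad/s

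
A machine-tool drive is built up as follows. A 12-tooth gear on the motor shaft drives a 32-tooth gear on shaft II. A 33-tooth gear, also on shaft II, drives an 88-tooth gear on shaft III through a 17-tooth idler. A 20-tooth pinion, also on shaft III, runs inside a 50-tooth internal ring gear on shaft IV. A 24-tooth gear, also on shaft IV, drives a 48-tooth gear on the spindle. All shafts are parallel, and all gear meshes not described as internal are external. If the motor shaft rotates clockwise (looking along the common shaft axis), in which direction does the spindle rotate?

the motor shaft → shaft II: external mesh, 1 reversal → CCW.
shaft II → shaft III: driver → idler → driven is 2 external meshes, 2 reversals → CCW.
shaft III → shaft IV: internal mesh, same direction → CCW.
shaft IV → the spindle: external mesh, 1 reversal → CW.
4 reversals in total — an even number — so the spindle turns the same way as the motor shaft.

clockwise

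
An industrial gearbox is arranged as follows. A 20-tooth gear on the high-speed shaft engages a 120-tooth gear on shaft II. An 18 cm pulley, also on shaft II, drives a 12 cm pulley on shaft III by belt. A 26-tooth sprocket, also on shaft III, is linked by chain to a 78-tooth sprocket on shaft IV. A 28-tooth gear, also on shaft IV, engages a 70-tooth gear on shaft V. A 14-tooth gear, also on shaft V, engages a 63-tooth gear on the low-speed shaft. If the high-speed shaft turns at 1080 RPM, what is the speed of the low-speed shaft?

gear mesh 120/20 = 6 → 1080/6 = 180 RPM
belt 12/18 = 0.66667 → 180/0.66667 = 270 RPM
chain 78/26 = 3 → 270/3 = 90 RPM
gear mesh 70/28 = 2.5 → 90/2.5 = 36 RPM
gear mesh 63/14 = 4.5 → 36/4.5 = 8 RPM

8 RPM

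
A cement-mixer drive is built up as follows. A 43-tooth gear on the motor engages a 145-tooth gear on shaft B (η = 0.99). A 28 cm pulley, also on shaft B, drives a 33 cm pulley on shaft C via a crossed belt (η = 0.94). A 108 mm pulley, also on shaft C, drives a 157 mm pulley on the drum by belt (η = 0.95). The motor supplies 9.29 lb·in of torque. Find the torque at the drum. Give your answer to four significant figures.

gear mesh 145/43 = 3.3721 → τ = 9.29·3.3721·0.99 = 31.013 lb·in
belt 33/28 = 1.1786 → τ = 31.013·1.1786·0.94 = 34.359 lb·in
belt 157/108 = 1.4537 → τ = 34.359·1.4537·0.95 = 47.45 lb·in

47.45 lb·in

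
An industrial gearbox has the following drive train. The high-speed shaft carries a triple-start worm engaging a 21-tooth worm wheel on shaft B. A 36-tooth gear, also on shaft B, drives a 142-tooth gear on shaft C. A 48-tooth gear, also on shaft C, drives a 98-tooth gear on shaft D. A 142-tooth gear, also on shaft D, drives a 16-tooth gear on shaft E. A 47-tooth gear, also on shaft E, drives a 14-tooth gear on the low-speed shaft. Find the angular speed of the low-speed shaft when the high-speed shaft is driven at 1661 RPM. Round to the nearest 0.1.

the high-speed shaft → shaft B (worm, 21/3): 1661 ÷ 7 = 237.29 RPM
shaft B → shaft C (gear mesh, 142/36): 237.29 ÷ 3.9444 = 60.157 RPM
shaft C → shaft D (gear mesh, 98/48): 60.157 ÷ 2.0417 = 29.465 RPM
shaft D → shaft E (gear mesh, 16/142): 29.465 ÷ 0.11268 = 261.5 RPM
shaft E → the low-speed shaft (gear mesh, 14/47): 261.5 ÷ 0.29787 = 877.89 RPM

877.9 RPM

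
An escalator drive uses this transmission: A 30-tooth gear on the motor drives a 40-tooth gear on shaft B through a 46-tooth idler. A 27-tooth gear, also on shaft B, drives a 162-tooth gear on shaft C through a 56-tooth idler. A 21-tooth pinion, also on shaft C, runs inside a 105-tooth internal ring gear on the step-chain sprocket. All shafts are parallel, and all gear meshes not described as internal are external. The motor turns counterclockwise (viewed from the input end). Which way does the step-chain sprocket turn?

the motor → shaft B: driver → idler → driven is 2 external meshes, 2 reversals → CCW.
shaft B → shaft C: driver → idler → driven is 2 external meshes, 2 reversals → CCW.
shaft C → the step-chain sprocket: internal mesh, same direction → CCW.
4 reversals in total — an even number — so the step-chain sprocket turns the same way as the motor.

counterclockwise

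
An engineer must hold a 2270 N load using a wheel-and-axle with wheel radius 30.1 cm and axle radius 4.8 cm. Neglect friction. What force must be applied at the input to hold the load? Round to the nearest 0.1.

Wheel-and-axle MA = R/r = 30.1/4.8 = 6.2708.
Effort = load / MA = 2270 / 6.2708 = 361.99 N.

362.0 N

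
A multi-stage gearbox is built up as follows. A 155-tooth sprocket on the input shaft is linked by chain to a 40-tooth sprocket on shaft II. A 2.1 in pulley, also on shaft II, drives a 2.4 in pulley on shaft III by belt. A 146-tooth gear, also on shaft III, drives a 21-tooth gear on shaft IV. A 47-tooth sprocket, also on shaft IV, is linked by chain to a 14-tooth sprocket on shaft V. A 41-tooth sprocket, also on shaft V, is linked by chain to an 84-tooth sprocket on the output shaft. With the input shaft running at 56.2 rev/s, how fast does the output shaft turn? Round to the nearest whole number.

Chain: ratio = 40/155 = 0.25806, so shaft II turns at 56.2 / 0.25806 = 217.78 rev/s.
Belt: ratio = 2.4/2.1 = 1.1429, so shaft III turns at 217.78 / 1.1429 = 190.55 rev/s.
Gear mesh: ratio = 21/146 = 0.14384, so shaft IV turns at 190.55 / 0.14384 = 1324.8 rev/s.
Chain: ratio = 14/47 = 0.29787, so shaft V turns at 1324.8 / 0.29787 = 4447.5 rev/s.
Chain: ratio = 84/41 = 2.0488, so the output shaft turns at 4447.5 / 2.0488 = 2170.8 rev/s.

2171 rev/s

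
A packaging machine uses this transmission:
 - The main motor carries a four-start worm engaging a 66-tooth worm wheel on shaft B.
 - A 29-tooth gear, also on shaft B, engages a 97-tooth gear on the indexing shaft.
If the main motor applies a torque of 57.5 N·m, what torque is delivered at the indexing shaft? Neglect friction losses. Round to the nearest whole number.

3173 N·m

Worm: ratio = 66/4 = 16.5; torque at shaft B = 57.5 × 16.5 = 948.75 N·m.
Gear mesh: ratio = 97/29 = 3.3448; torque at the indexing shaft = 948.75 × 3.3448 = 3173.4 N·m.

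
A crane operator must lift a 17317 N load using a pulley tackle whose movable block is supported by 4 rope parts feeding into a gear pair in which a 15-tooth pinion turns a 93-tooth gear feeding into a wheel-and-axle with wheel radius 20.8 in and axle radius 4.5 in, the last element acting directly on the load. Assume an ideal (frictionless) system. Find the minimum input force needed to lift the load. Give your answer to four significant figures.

151.1 N

Block-and-tackle MA = number of supporting rope parts = 4.
Gear pair MA = 93/15 = 6.2.
Wheel-and-axle MA = R/r = 20.8/4.5 = 4.6222.
Combined ideal MA = 4 × 6.2 × 4.6222 = 114.63.
Effort = load / MA = 17317 / 114.63 = 151.07 N.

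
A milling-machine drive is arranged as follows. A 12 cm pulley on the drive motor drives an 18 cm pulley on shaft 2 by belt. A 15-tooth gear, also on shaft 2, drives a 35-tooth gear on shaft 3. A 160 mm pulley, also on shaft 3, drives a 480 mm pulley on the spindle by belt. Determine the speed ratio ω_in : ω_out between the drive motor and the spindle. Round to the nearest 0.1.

10.5

Each stage contributes driven/driver: belt 18/12 = 1.5, gear mesh 35/15 = 2.3333, belt 480/160 = 3.
Overall: 1.5 × 2.3333 × 3 = 10.5.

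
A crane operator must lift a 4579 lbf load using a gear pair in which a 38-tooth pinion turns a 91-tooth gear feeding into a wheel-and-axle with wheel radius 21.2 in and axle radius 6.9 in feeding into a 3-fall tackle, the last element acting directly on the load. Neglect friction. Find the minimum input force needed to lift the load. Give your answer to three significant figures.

Gear pair MA = 91/38 = 2.3947.
Wheel-and-axle MA = R/r = 21.2/6.9 = 3.0725.
Block-and-tackle MA = number of supporting rope parts = 3.
Combined ideal MA = 2.3947 × 3.0725 × 3 = 22.073.
Effort = load / MA = 4579 / 22.073 = 207.45 lbf.

207 lbf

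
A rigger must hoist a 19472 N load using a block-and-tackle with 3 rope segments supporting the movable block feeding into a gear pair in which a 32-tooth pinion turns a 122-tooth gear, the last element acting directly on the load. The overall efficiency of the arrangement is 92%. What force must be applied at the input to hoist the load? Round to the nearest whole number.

Block-and-tackle MA = number of supporting rope parts = 3.
Gear pair MA = 122/32 = 3.8125.
Combined ideal MA = 3 × 3.8125 = 11.438.
Actual MA = 11.438 × 0.92 = 10.523.
Effort = load / actual MA = 19472 / 10.523 = 1850.5 N.

1851 N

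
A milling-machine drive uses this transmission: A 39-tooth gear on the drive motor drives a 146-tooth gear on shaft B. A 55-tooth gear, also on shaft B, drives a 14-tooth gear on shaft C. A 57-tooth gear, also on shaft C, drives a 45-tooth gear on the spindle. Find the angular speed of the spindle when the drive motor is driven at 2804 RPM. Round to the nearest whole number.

3727 RPM

the drive motor → shaft B (gear mesh, 146/39): 2804 ÷ 3.7436 = 749.01 RPM
shaft B → shaft C (gear mesh, 14/55): 749.01 ÷ 0.25455 = 2942.6 RPM
shaft C → the spindle (gear mesh, 45/57): 2942.6 ÷ 0.78947 = 3727.2 RPM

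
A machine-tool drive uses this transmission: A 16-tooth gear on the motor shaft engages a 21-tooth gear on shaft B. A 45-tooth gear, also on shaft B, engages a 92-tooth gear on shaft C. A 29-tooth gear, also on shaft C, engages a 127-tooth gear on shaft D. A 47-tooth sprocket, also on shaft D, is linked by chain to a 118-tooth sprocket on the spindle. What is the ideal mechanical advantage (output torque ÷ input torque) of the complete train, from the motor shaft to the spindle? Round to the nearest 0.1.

Each stage contributes driven/driver: gear mesh 21/16 = 1.3125, gear mesh 92/45 = 2.0444, gear mesh 127/29 = 4.3793, chain 118/47 = 2.5106.
Overall: 1.3125 × 2.0444 × 4.3793 × 2.5106 = 29.503.

29.5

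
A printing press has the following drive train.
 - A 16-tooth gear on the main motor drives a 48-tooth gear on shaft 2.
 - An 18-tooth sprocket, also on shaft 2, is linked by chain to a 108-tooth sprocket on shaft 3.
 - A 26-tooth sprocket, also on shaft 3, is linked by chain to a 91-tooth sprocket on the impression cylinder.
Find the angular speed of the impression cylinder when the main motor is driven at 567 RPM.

9 RPM

the main motor → shaft 2 (gear mesh, 48/16): 567 ÷ 3 = 189 RPM
shaft 2 → shaft 3 (chain, 108/18): 189 ÷ 6 = 31.5 RPM
shaft 3 → the impression cylinder (chain, 91/26): 31.5 ÷ 3.5 = 9 RPM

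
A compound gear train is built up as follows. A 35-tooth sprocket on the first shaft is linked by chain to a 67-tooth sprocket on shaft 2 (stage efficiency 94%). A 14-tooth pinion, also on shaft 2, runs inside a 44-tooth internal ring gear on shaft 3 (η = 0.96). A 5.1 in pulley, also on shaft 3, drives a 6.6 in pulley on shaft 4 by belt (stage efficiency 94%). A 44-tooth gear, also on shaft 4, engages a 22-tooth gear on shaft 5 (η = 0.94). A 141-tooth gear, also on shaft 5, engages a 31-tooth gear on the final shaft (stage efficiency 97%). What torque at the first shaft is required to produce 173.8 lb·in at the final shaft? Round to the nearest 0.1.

262.5 lb·in

Overall ratio R = 1.9143 × 3.1429 × 1.2941 × 0.5 × 0.21986 = 0.85589; overall efficiency η = 0.94 × 0.96 × 0.94 × 0.94 × 0.97 = 0.7734.
Input torque = output torque / (R × η) = 173.8 / (0.85589 × 0.7734) = 262.55 lb·in.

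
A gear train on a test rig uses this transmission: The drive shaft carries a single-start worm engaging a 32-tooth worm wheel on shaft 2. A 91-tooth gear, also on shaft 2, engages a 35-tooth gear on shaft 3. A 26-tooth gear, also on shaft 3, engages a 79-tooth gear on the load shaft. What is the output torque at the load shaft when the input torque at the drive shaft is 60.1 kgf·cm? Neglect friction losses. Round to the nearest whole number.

2248 kgf·cm

worm 32/1 = 32 → τ = 60.1·32 = 1923.2 kgf·cm
gear mesh 35/91 = 0.38462 → τ = 1923.2·0.38462 = 739.69 kgf·cm
gear mesh 79/26 = 3.0385 → τ = 739.69·3.0385 = 2247.5 kgf·cm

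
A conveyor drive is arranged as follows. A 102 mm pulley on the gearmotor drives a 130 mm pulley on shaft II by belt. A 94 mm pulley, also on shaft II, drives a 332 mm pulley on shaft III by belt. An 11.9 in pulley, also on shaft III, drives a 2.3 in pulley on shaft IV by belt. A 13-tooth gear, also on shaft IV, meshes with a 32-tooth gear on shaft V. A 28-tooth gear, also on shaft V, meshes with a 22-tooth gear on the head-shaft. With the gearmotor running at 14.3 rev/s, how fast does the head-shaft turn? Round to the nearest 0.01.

belt 130/102 = 1.2745 → 14.3/1.2745 = 11.22 rev/s
belt 332/94 = 3.5319 → 11.22/3.5319 = 3.1767 rev/s
belt 2.3/11.9 = 0.19328 → 3.1767/0.19328 = 16.436 rev/s
gear mesh 32/13 = 2.4615 → 16.436/2.4615 = 6.6772 rev/s
gear mesh 22/28 = 0.78571 → 6.6772/0.78571 = 8.4983 rev/s

8.50 rev/s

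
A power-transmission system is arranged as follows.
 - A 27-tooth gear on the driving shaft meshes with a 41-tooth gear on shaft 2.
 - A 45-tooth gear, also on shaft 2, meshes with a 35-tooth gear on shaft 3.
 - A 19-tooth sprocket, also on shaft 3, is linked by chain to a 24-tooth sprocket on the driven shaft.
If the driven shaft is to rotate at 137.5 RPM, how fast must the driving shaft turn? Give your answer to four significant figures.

Overall ratio R = 1.5185 × 0.77778 × 1.2632 = 1.4919.
Required input speed = output speed × R = 137.5 × 1.4919 = 205.13 RPM.

205.1 RPM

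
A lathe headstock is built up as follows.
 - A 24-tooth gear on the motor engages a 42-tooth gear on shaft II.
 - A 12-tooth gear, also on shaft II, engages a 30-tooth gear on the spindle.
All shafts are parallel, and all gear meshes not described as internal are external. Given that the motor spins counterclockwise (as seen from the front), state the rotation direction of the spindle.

the motor → shaft II: external mesh, 1 reversal → CW.
shaft II → the spindle: external mesh, 1 reversal → CCW.
2 reversals in total — an even number — so the spindle turns the same way as the motor.

counterclockwise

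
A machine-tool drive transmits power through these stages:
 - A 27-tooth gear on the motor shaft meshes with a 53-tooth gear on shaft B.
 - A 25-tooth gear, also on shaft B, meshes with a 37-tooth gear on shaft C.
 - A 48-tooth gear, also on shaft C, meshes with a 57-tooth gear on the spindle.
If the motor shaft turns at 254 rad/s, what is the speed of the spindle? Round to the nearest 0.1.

73.6 rad/s

Gear mesh: ratio = 53/27 = 1.963, so shaft B turns at 254 / 1.963 = 129.4 rad/s.
Gear mesh: ratio = 37/25 = 1.48, so shaft C turns at 129.4 / 1.48 = 87.43 rad/s.
Gear mesh: ratio = 57/48 = 1.1875, so the spindle turns at 87.43 / 1.1875 = 73.625 rad/s.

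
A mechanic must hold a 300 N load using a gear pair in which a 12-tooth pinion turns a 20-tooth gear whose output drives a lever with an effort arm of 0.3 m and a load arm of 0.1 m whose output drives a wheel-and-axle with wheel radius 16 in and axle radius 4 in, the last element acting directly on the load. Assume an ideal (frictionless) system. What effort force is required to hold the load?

Gear pair MA = 20/12 = 1.6667.
Lever MA = effort arm / load arm = 0.3/0.1 = 3.
Wheel-and-axle MA = R/r = 16/4 = 4.
Combined ideal MA = 1.6667 × 3 × 4 = 20.
Effort = load / MA = 300 / 20 = 15 N.

15 N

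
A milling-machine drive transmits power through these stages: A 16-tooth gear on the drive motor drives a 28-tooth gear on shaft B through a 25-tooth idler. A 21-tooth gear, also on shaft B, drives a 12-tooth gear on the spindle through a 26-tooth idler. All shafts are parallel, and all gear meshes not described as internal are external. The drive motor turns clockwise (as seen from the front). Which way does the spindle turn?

the drive motor → shaft B: driver → idler → driven is 2 external meshes, 2 reversals → CW.
shaft B → the spindle: driver → idler → driven is 2 external meshes, 2 reversals → CW.
4 reversals in total — an even number — so the spindle turns the same way as the drive motor.

clockwise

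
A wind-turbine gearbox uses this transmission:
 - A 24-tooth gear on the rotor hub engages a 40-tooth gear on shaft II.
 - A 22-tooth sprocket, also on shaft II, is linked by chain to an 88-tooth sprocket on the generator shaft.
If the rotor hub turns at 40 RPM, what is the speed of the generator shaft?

the rotor hub → shaft II (gear mesh, 40/24): 40 ÷ 1.6667 = 24 RPM
shaft II → the generator shaft (chain, 88/22): 24 ÷ 4 = 6 RPM

6 RPM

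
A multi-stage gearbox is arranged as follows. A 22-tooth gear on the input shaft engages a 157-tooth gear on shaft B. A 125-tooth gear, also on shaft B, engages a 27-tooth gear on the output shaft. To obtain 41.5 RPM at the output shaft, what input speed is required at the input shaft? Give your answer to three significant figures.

Overall ratio R = 7.1364 × 0.216 = 1.5415.
Required input speed = output speed × R = 41.5 × 1.5415 = 63.97 RPM.

64.0 RPM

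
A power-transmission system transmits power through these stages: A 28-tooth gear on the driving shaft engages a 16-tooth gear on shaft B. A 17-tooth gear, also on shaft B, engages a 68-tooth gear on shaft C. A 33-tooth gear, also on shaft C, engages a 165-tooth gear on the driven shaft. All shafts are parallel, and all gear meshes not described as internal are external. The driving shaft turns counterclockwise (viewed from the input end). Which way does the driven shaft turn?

clockwise

the driving shaft → shaft B: external mesh, 1 reversal → CW.
shaft B → shaft C: external mesh, 1 reversal → CCW.
shaft C → the driven shaft: external mesh, 1 reversal → CW.
3 reversals in total — an odd number — so the driven shaft turns opposite to the driving shaft.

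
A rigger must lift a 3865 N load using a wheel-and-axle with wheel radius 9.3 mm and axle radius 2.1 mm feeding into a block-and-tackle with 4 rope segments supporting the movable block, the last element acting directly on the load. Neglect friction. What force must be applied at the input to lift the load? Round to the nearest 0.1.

218.2 N

Wheel-and-axle MA = R/r = 9.3/2.1 = 4.4286.
Block-and-tackle MA = number of supporting rope parts = 4.
Combined ideal MA = 4.4286 × 4 = 17.714.
Effort = load / MA = 3865 / 17.714 = 218.19 N.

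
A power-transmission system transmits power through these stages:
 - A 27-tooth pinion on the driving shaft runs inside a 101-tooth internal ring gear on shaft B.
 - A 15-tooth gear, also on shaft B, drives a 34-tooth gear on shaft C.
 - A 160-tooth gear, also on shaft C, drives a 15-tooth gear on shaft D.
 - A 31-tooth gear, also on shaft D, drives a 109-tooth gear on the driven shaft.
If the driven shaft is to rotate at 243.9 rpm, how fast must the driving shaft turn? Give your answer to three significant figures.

682 rpm

Overall ratio R = 3.7407 × 2.2667 × 0.09375 × 3.5161 = 2.795.
Required input speed = output speed × R = 243.9 × 2.795 = 681.7 rpm.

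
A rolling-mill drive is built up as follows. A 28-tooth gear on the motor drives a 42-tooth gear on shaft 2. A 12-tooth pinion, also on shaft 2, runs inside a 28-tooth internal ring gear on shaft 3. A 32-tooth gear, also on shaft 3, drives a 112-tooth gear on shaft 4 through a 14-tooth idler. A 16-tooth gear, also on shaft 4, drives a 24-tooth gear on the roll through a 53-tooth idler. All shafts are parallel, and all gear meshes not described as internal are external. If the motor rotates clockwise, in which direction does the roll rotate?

the motor → shaft 2: external mesh, 1 reversal → CCW.
shaft 2 → shaft 3: internal mesh, same direction → CCW.
shaft 3 → shaft 4: driver → idler → driven is 2 external meshes, 2 reversals → CCW.
shaft 4 → the roll: driver → idler → driven is 2 external meshes, 2 reversals → CCW.
5 reversals in total — an odd number — so the roll turns opposite to the motor.

counterclockwise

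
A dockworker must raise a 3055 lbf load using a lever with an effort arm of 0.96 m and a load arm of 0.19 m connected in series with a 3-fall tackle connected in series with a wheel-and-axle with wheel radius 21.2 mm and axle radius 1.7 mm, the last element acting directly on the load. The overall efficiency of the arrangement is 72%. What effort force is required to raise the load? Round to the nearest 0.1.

22.4 lbf

Lever MA = effort arm / load arm = 0.96/0.19 = 5.0526.
Block-and-tackle MA = number of supporting rope parts = 3.
Wheel-and-axle MA = R/r = 21.2/1.7 = 12.471.
Combined ideal MA = 5.0526 × 3 × 12.471 = 189.03.
Actual MA = 189.03 × 0.72 = 136.1.
Effort = load / actual MA = 3055 / 136.1 = 22.447 lbf.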